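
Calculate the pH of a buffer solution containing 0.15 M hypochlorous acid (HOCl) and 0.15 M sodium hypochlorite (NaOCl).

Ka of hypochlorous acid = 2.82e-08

pKa = -log(2.82e-08) = 7.55. pH = pKa + log([A⁻]/[HA]) = 7.55 + log(0.15/0.15)

pH = 7.55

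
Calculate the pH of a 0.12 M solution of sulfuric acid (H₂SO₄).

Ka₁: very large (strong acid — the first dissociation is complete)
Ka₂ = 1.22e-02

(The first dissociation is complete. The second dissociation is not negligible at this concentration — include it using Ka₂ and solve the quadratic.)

First dissociation is complete: [H⁺]₀ = [HSO₄⁻]₀ = C = 0.12 M. Second dissociation HSO₄⁻ ⇌ H⁺ + SO₄²⁻: let x = [SO₄²⁻]. Ka₂ = (C + x)·x / (C − x) = 1.22e-02 → x² + (C + Ka₂)·x − Ka₂·C = 0 → x² + 0.13220·x − 1.464e-03 = 0. x = (−0.13220 + √(0.13220² + 4 × 1.464e-03)) / 2 = 1.0275e-02 M. [H⁺] = C + x = 0.12 + 1.0275e-02 = 1.3028e-01 M. pH = -log(1.3028e-01) = 0.89.

pH = 0.89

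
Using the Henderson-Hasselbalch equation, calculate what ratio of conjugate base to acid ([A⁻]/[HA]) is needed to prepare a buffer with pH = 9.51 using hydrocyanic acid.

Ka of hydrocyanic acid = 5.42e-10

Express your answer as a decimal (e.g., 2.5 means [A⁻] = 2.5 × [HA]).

pKa = -log(5.42e-10) = 9.2660. pH = pKa + log([A⁻]/[HA]), so log([A⁻]/[HA]) = pH − pKa = 9.51 − 9.2660 = 0.2440. [A⁻]/[HA] = 10^(0.2440) = 1.75

[A⁻]/[HA] = 1.75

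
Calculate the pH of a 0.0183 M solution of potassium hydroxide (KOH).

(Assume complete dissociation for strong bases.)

[OH⁻] = 0.0183 M for strong base. pOH = -log[OH⁻] = 1.74, pH = 14 - pOH

pH = 12.26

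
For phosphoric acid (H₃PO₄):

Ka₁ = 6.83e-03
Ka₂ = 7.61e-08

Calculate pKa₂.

pKa₂ = -log(Ka₂) = -log(7.61e-08) = 7.12.

pK_{a2} = 7.12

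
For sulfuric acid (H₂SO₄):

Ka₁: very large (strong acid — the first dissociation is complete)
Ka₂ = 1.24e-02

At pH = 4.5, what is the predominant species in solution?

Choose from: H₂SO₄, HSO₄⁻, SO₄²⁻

The first dissociation is complete, so H₂SO₄ itself is never the predominant species in water; pKa₂ = -log(1.24e-02) = 1.91. For a polyprotic acid the predominant species crosses at each pKa: below pKa_n the protonated form dominates, above it the deprotonated form does. At pH = 4.5, the predominant species is SO₄²⁻.

SO₄²⁻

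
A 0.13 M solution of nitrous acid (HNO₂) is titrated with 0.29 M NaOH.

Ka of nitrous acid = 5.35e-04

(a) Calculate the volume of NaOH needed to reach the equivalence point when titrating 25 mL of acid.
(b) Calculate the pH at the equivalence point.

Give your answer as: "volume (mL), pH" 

moles acid = 0.13 × 25/1000 = 0.00325 mol; V_base = moles/0.29 × 1000 = 11.2 mL. At equivalence only the conjugate base is present: [A⁻] = 0.00325/0.036 = 8.9762e-02 M. Kb = Kw/Ka = 1.87e-11; [OH⁻] = √(Kb × [A⁻]) = 1.2953e-06; pOH = 5.89; pH = 14 - pOH = 8.11.

V = 11.2 mL, pH = 8.11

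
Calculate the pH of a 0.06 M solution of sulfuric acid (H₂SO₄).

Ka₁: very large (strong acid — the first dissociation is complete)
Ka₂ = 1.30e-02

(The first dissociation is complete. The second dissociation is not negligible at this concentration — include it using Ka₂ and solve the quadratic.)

First dissociation is complete: [H⁺]₀ = [HSO₄⁻]₀ = C = 0.06 M. Second dissociation HSO₄⁻ ⇌ H⁺ + SO₄²⁻: let x = [SO₄²⁻]. Ka₂ = (C + x)·x / (C − x) = 1.30e-02 → x² + (C + Ka₂)·x − Ka₂·C = 0 → x² + 0.07300·x − 7.800e-04 = 0. x = (−0.07300 + √(0.07300² + 4 × 7.800e-04)) / 2 = 9.4592e-03 M. [H⁺] = C + x = 0.06 + 9.4592e-03 = 6.9459e-02 M. pH = -log(6.9459e-02) = 1.16.

pH = 1.16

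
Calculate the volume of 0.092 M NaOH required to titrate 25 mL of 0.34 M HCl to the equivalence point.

At equivalence: moles acid = moles base. moles HCl = 0.34 × 25/1000 = 0.0085 mol. V_base = moles / 0.092 × 1000 = 92.4 mL.

V_{base} = 92.4 mL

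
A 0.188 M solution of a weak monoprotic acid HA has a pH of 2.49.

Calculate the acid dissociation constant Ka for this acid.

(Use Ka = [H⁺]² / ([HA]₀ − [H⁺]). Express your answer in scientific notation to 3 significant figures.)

[H⁺] = 10^(−pH) = 10^(−2.49) = 3.236e-03 M. For HA ⇌ H⁺ + A⁻, Ka = [H⁺][A⁻]/[HA] = [H⁺]² / ([HA]₀ − [H⁺]) = (3.236e-03)² / (0.188 − 3.236e-03) = 5.67e-05.

K_a = 5.67e-05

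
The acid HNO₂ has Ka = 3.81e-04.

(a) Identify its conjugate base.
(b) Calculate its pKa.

(a) The conjugate base is formed by removing one H⁺ from HNO₂, giving NO₂⁻. (b) pKa = -log(Ka) = -log(3.81e-04) = 3.42.

Conjugate base: NO₂⁻; pK_a = 3.42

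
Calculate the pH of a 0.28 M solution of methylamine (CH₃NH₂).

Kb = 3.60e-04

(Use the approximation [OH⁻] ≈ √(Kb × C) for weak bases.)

[OH⁻] = √(Kb × C) = √(3.60e-04 × 0.28) = 1.0040e-02. pOH = 2.00, pH = 14 - pOH

pH = 12.00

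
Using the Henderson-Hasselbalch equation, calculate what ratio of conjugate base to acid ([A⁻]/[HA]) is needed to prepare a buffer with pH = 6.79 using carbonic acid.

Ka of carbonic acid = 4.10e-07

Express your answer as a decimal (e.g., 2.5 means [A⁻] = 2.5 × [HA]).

pKa = -log(4.10e-07) = 6.3872. pH = pKa + log([A⁻]/[HA]), so log([A⁻]/[HA]) = pH − pKa = 6.79 − 6.3872 = 0.4028. [A⁻]/[HA] = 10^(0.4028) = 2.53

[A⁻]/[HA] = 2.53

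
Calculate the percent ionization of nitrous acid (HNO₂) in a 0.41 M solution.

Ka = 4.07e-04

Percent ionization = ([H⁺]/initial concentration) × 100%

Using Ka equilibrium: x² + Ka×x - Ka×C = 0. Solving: [H⁺] = 1.2716e-02. Percent = (1.2716e-02/0.41) × 100

Percent ionization = 3.1%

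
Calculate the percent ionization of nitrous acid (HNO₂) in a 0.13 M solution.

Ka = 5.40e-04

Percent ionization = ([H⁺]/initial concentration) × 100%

Using Ka equilibrium: x² + Ka×x - Ka×C = 0. Solving: [H⁺] = 8.1129e-03. Percent = (8.1129e-03/0.13) × 100

Percent ionization = 6.24%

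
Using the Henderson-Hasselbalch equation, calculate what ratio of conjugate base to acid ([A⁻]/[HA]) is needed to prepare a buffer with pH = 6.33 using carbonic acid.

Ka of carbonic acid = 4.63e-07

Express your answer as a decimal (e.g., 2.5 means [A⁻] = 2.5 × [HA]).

pKa = -log(4.63e-07) = 6.3344. pH = pKa + log([A⁻]/[HA]), so log([A⁻]/[HA]) = pH − pKa = 6.33 − 6.3344 = -0.0044. [A⁻]/[HA] = 10^(-0.0044) = 0.990

[A⁻]/[HA] = 0.990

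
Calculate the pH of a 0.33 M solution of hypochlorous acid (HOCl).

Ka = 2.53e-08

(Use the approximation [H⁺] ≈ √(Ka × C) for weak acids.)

[H⁺] = √(Ka × C) = √(2.53e-08 × 0.33) = 9.1373e-05. pH = -log(9.1373e-05)

pH = 4.04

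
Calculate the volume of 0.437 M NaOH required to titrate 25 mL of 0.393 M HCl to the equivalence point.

At equivalence: moles acid = moles base. moles HCl = 0.393 × 25/1000 = 0.009825 mol. V_base = moles / 0.437 × 1000 = 22.5 mL.

V_{base} = 22.5 mL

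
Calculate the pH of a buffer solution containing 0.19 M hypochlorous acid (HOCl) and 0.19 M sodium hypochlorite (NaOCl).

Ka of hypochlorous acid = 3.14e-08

pKa = -log(3.14e-08) = 7.50. pH = pKa + log([A⁻]/[HA]) = 7.50 + log(0.19/0.19)

pH = 7.50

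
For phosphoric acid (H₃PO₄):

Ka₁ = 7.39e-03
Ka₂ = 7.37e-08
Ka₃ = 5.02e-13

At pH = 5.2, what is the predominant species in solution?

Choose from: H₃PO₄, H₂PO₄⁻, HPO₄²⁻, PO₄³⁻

pKa₁ = 2.13, pKa₂ = 7.13, pKa₃ = 12.30. For a polyprotic acid the predominant species crosses at each pKa: below pKa_n the protonated form dominates, above it the deprotonated form does. At pH = 5.2, the predominant species is H₂PO₄⁻.

H₂PO₄⁻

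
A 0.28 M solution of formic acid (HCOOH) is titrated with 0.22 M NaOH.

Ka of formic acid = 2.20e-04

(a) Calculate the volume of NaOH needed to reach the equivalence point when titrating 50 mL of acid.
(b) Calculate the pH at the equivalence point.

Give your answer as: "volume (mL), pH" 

moles acid = 0.28 × 50/1000 = 0.014 mol; V_base = moles/0.22 × 1000 = 63.6 mL. At equivalence only the conjugate base is present: [A⁻] = 0.014/0.114 = 1.2320e-01 M. Kb = Kw/Ka = 4.55e-11; [OH⁻] = √(Kb × [A⁻]) = 2.3664e-06; pOH = 5.63; pH = 14 - pOH = 8.37.

V = 63.6 mL, pH = 8.37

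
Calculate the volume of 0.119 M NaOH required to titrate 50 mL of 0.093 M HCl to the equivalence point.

At equivalence: moles acid = moles base. moles HCl = 0.093 × 50/1000 = 0.00465 mol. V_base = moles / 0.119 × 1000 = 39.1 mL.

V_{base} = 39.1 mL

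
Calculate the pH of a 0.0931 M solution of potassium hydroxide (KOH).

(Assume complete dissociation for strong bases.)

[OH⁻] = 0.0931 M for strong base. pOH = -log[OH⁻] = 1.03, pH = 14 - pOH

pH = 12.97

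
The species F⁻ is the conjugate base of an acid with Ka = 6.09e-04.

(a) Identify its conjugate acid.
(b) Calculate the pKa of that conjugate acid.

(a) The conjugate acid is formed by adding one H⁺ to F⁻, giving HF. (b) pKa = -log(Ka) = -log(6.09e-04) = 3.22.

Conjugate acid: HF; pK_a = 3.22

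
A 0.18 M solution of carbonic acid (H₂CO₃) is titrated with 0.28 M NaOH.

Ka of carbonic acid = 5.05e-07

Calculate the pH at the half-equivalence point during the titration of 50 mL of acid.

At half-equivalence [HA] = [A⁻], so Henderson-Hasselbalch gives pH = pKa = -log(5.05e-07) = 6.30.

pH = pKa = 6.30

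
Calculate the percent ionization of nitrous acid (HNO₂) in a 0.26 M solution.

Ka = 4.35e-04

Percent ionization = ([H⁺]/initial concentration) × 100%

Using Ka equilibrium: x² + Ka×x - Ka×C = 0. Solving: [H⁺] = 1.0420e-02. Percent = (1.0420e-02/0.26) × 100

Percent ionization = 4.01%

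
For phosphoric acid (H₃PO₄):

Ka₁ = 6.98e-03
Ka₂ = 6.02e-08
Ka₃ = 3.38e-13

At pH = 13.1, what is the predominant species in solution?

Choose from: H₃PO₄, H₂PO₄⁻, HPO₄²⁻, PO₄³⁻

pKa₁ = 2.16, pKa₂ = 7.22, pKa₃ = 12.47. For a polyprotic acid the predominant species crosses at each pKa: below pKa_n the protonated form dominates, above it the deprotonated form does. At pH = 13.1, the predominant species is PO₄³⁻.

PO₄³⁻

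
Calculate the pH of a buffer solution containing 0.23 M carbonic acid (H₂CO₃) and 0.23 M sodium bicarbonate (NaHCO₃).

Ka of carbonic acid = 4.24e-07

pKa = -log(4.24e-07) = 6.37. pH = pKa + log([A⁻]/[HA]) = 6.37 + log(0.23/0.23)

pH = 6.37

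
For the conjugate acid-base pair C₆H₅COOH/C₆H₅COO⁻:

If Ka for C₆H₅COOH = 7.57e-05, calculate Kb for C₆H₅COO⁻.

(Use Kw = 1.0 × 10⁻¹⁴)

For a conjugate pair Ka × Kb = Kw, so Kb = Kw/Ka = 1.0 × 10⁻¹⁴ / 7.57e-05 = 1.32e-10.

K_b = 1.32e-10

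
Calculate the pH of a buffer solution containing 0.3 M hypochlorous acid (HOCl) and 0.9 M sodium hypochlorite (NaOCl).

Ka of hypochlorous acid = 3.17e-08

pKa = -log(3.17e-08) = 7.50. pH = pKa + log([A⁻]/[HA]) = 7.50 + log(0.9/0.3)

pH = 7.98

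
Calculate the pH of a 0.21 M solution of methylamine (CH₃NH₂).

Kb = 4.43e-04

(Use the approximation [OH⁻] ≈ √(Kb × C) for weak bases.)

[OH⁻] = √(Kb × C) = √(4.43e-04 × 0.21) = 9.6452e-03. pOH = 2.02, pH = 14 - pOH

pH = 11.98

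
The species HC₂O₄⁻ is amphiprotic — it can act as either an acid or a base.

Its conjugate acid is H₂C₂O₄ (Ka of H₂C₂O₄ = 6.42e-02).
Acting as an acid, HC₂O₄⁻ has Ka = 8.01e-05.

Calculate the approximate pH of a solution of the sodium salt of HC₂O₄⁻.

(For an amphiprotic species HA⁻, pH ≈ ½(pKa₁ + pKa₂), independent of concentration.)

pKa₁ = -log(6.42e-02) = 1.19; pKa₂ = -log(8.01e-05) = 4.10. For an amphiprotic species, pH ≈ ½(pKa₁ + pKa₂) = ½(1.19 + 4.10) = 2.64.

pH = 2.64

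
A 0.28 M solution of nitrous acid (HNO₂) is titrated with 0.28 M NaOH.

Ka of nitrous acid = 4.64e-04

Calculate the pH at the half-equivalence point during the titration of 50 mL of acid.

At half-equivalence [HA] = [A⁻], so Henderson-Hasselbalch gives pH = pKa = -log(4.64e-04) = 3.33.

pH = pKa = 3.33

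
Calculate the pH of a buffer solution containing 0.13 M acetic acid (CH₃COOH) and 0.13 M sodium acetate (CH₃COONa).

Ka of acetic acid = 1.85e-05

pKa = -log(1.85e-05) = 4.73. pH = pKa + log([A⁻]/[HA]) = 4.73 + log(0.13/0.13)

pH = 4.73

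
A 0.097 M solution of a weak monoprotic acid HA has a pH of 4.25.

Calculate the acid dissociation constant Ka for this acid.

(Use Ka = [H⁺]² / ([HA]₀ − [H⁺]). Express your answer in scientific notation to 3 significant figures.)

[H⁺] = 10^(−pH) = 10^(−4.25) = 5.623e-05 M. For HA ⇌ H⁺ + A⁻, Ka = [H⁺][A⁻]/[HA] = [H⁺]² / ([HA]₀ − [H⁺]) = (5.623e-05)² / (0.097 − 5.623e-05) = 3.26e-08.

K_a = 3.26e-08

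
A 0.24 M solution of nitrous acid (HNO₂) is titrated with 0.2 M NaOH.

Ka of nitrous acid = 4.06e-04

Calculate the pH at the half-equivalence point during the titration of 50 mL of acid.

At half-equivalence [HA] = [A⁻], so Henderson-Hasselbalch gives pH = pKa = -log(4.06e-04) = 3.39.

pH = pKa = 3.39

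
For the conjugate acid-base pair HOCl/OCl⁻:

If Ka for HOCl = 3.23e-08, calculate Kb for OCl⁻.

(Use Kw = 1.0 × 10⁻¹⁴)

For a conjugate pair Ka × Kb = Kw, so Kb = Kw/Ka = 1.0 × 10⁻¹⁴ / 3.23e-08 = 3.10e-07.

K_b = 3.10e-07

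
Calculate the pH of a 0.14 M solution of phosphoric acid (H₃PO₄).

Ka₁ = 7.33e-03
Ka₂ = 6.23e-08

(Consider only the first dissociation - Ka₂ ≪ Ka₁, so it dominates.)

First dissociation dominates. From Ka₁ = [H⁺][HA⁻]/[H₂A], x² + Ka₁·x − Ka₁·C = 0 with C = 0.14 M and Ka₁ = 7.33e-03. Solving: [H⁺] = (−Ka₁ + √(Ka₁² + 4·Ka₁·C)) / 2 = 2.8578e-02 M. pH = -log(2.8578e-02) = 1.54.

pH = 1.54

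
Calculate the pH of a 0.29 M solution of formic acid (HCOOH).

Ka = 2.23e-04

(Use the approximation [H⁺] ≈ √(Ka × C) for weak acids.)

[H⁺] = √(Ka × C) = √(2.23e-04 × 0.29) = 8.0418e-03. pH = -log(8.0418e-03)

pH = 2.09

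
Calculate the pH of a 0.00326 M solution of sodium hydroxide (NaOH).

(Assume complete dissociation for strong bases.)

[OH⁻] = 0.00326 M for strong base. pOH = -log[OH⁻] = 2.49, pH = 14 - pOH

pH = 11.51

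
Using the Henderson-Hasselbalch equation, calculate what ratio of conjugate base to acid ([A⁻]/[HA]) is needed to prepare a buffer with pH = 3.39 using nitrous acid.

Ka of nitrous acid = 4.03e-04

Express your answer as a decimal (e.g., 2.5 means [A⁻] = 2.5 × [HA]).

pKa = -log(4.03e-04) = 3.3947. pH = pKa + log([A⁻]/[HA]), so log([A⁻]/[HA]) = pH − pKa = 3.39 − 3.3947 = -0.0047. [A⁻]/[HA] = 10^(-0.0047) = 0.989

[A⁻]/[HA] = 0.989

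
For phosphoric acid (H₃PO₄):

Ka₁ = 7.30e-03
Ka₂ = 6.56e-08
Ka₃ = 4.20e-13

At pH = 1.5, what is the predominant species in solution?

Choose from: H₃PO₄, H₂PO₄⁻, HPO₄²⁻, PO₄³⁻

pKa₁ = 2.14, pKa₂ = 7.18, pKa₃ = 12.38. For a polyprotic acid the predominant species crosses at each pKa: below pKa_n the protonated form dominates, above it the deprotonated form does. At pH = 1.5, the predominant species is H₃PO₄.

H₃PO₄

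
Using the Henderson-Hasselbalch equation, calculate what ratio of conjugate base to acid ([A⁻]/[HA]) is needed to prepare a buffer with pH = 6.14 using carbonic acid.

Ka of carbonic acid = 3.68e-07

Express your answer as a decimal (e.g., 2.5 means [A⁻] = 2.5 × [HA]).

pKa = -log(3.68e-07) = 6.4342. pH = pKa + log([A⁻]/[HA]), so log([A⁻]/[HA]) = pH − pKa = 6.14 − 6.4342 = -0.2942. [A⁻]/[HA] = 10^(-0.2942) = 0.508

[A⁻]/[HA] = 0.508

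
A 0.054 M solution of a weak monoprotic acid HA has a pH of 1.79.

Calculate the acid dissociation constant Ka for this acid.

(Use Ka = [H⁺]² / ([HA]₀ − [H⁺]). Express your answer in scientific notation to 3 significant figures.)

[H⁺] = 10^(−pH) = 10^(−1.79) = 1.622e-02 M. For HA ⇌ H⁺ + A⁻, Ka = [H⁺][A⁻]/[HA] = [H⁺]² / ([HA]₀ − [H⁺]) = (1.622e-02)² / (0.054 − 1.622e-02) = 6.96e-03.

K_a = 6.96e-03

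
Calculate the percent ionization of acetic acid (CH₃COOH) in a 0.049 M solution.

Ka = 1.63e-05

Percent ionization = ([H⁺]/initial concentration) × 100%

Using Ka equilibrium: x² + Ka×x - Ka×C = 0. Solving: [H⁺] = 8.8559e-04. Percent = (8.8559e-04/0.049) × 100

Percent ionization = 1.81%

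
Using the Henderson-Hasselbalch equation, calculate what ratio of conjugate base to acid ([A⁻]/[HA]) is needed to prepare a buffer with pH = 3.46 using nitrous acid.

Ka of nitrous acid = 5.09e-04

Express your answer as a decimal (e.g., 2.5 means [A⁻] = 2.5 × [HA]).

pKa = -log(5.09e-04) = 3.2933. pH = pKa + log([A⁻]/[HA]), so log([A⁻]/[HA]) = pH − pKa = 3.46 − 3.2933 = 0.1667. [A⁻]/[HA] = 10^(0.1667) = 1.47

[A⁻]/[HA] = 1.47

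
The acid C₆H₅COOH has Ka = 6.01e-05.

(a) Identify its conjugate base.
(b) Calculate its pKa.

(a) The conjugate base is formed by removing one H⁺ from C₆H₅COOH, giving C₆H₅COO⁻. (b) pKa = -log(Ka) = -log(6.01e-05) = 4.22.

Conjugate base: C₆H₅COO⁻; pK_a = 4.22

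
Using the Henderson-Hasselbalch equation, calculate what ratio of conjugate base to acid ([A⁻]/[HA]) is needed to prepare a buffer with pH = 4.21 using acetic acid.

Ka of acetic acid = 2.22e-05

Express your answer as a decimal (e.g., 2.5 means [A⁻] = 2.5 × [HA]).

pKa = -log(2.22e-05) = 4.6536. pH = pKa + log([A⁻]/[HA]), so log([A⁻]/[HA]) = pH − pKa = 4.21 − 4.6536 = -0.4436. [A⁻]/[HA] = 10^(-0.4436) = 0.360

[A⁻]/[HA] = 0.360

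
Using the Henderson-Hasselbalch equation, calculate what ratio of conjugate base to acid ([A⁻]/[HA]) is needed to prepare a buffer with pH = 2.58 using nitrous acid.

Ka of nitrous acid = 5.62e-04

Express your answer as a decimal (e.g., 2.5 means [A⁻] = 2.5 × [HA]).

pKa = -log(5.62e-04) = 3.2503. pH = pKa + log([A⁻]/[HA]), so log([A⁻]/[HA]) = pH − pKa = 2.58 − 3.2503 = -0.6703. [A⁻]/[HA] = 10^(-0.6703) = 0.214

[A⁻]/[HA] = 0.214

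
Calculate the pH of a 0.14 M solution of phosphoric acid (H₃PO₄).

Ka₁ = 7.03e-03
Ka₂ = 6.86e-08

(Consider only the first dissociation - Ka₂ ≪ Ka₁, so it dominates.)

First dissociation dominates. From Ka₁ = [H⁺][HA⁻]/[H₂A], x² + Ka₁·x − Ka₁·C = 0 with C = 0.14 M and Ka₁ = 7.03e-03. Solving: [H⁺] = (−Ka₁ + √(Ka₁² + 4·Ka₁·C)) / 2 = 2.8053e-02 M. pH = -log(2.8053e-02) = 1.55.

pH = 1.55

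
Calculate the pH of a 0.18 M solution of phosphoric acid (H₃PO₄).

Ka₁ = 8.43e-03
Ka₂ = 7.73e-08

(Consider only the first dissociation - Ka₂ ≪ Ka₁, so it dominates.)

First dissociation dominates. From Ka₁ = [H⁺][HA⁻]/[H₂A], x² + Ka₁·x − Ka₁·C = 0 with C = 0.18 M and Ka₁ = 8.43e-03. Solving: [H⁺] = (−Ka₁ + √(Ka₁² + 4·Ka₁·C)) / 2 = 3.4966e-02 M. pH = -log(3.4966e-02) = 1.46.

pH = 1.46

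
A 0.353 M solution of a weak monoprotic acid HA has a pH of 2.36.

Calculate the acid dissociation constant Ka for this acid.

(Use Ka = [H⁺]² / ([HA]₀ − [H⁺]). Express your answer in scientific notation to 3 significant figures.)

[H⁺] = 10^(−pH) = 10^(−2.36) = 4.365e-03 M. For HA ⇌ H⁺ + A⁻, Ka = [H⁺][A⁻]/[HA] = [H⁺]² / ([HA]₀ − [H⁺]) = (4.365e-03)² / (0.353 − 4.365e-03) = 5.47e-05.

K_a = 5.47e-05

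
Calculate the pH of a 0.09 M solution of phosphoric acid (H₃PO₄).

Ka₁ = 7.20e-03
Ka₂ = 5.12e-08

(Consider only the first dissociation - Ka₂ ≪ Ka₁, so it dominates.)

First dissociation dominates. From Ka₁ = [H⁺][HA⁻]/[H₂A], x² + Ka₁·x − Ka₁·C = 0 with C = 0.09 M and Ka₁ = 7.20e-03. Solving: [H⁺] = (−Ka₁ + √(Ka₁² + 4·Ka₁·C)) / 2 = 2.2109e-02 M. pH = -log(2.2109e-02) = 1.66.

pH = 1.66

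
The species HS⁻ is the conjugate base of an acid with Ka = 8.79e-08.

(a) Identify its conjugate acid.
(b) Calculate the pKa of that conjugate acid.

(a) The conjugate acid is formed by adding one H⁺ to HS⁻, giving H₂S. (b) pKa = -log(Ka) = -log(8.79e-08) = 7.06.

Conjugate acid: H₂S; pK_a = 7.06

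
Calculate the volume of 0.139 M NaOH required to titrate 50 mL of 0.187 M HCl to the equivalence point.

At equivalence: moles acid = moles base. moles HCl = 0.187 × 50/1000 = 0.00935 mol. V_base = moles / 0.139 × 1000 = 67.3 mL.

V_{base} = 67.3 mL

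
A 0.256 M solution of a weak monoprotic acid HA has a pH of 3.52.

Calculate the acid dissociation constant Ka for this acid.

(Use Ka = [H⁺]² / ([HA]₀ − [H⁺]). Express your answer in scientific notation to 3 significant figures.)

[H⁺] = 10^(−pH) = 10^(−3.52) = 3.020e-04 M. For HA ⇌ H⁺ + A⁻, Ka = [H⁺][A⁻]/[HA] = [H⁺]² / ([HA]₀ − [H⁺]) = (3.020e-04)² / (0.256 − 3.020e-04) = 3.57e-07.

K_a = 3.57e-07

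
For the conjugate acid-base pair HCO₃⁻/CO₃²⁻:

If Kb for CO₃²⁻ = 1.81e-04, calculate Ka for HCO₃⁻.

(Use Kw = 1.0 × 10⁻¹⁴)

For a conjugate pair Ka × Kb = Kw, so Ka = Kw/Kb = 1.0 × 10⁻¹⁴ / 1.81e-04 = 5.52e-11.

K_a = 5.52e-11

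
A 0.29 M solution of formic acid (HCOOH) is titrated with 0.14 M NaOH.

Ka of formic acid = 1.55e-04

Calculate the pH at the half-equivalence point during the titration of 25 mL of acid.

At half-equivalence [HA] = [A⁻], so Henderson-Hasselbalch gives pH = pKa = -log(1.55e-04) = 3.81.

pH = pKa = 3.81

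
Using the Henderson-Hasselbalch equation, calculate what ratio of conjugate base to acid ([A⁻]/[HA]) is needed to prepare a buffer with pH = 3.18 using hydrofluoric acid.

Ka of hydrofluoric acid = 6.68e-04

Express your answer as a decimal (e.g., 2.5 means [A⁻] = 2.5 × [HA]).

pKa = -log(6.68e-04) = 3.1752. pH = pKa + log([A⁻]/[HA]), so log([A⁻]/[HA]) = pH − pKa = 3.18 − 3.1752 = 0.0048. [A⁻]/[HA] = 10^(0.0048) = 1.01

[A⁻]/[HA] = 1.01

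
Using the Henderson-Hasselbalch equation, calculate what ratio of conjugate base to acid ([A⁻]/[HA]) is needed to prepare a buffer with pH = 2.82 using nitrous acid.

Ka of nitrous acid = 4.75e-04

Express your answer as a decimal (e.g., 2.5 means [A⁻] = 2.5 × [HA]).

pKa = -log(4.75e-04) = 3.3233. pH = pKa + log([A⁻]/[HA]), so log([A⁻]/[HA]) = pH − pKa = 2.82 − 3.3233 = -0.5033. [A⁻]/[HA] = 10^(-0.5033) = 0.314

[A⁻]/[HA] = 0.314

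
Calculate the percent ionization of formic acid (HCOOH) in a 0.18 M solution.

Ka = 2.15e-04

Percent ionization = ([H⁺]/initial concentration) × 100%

Using Ka equilibrium: x² + Ka×x - Ka×C = 0. Solving: [H⁺] = 6.1144e-03. Percent = (6.1144e-03/0.18) × 100

Percent ionization = 3.4%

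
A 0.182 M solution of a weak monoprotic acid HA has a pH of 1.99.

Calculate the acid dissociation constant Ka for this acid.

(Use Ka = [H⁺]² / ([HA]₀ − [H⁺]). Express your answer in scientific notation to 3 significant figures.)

[H⁺] = 10^(−pH) = 10^(−1.99) = 1.023e-02 M. For HA ⇌ H⁺ + A⁻, Ka = [H⁺][A⁻]/[HA] = [H⁺]² / ([HA]₀ − [H⁺]) = (1.023e-02)² / (0.182 − 1.023e-02) = 6.10e-04.

K_a = 6.10e-04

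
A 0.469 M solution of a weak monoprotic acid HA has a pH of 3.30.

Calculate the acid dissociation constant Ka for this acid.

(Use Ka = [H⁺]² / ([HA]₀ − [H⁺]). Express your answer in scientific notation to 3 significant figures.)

[H⁺] = 10^(−pH) = 10^(−3.30) = 5.012e-04 M. For HA ⇌ H⁺ + A⁻, Ka = [H⁺][A⁻]/[HA] = [H⁺]² / ([HA]₀ − [H⁺]) = (5.012e-04)² / (0.469 − 5.012e-04) = 5.36e-07.

K_a = 5.36e-07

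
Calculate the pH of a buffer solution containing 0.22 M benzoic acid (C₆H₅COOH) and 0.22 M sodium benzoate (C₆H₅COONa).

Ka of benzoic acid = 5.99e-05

pKa = -log(5.99e-05) = 4.22. pH = pKa + log([A⁻]/[HA]) = 4.22 + log(0.22/0.22)

pH = 4.22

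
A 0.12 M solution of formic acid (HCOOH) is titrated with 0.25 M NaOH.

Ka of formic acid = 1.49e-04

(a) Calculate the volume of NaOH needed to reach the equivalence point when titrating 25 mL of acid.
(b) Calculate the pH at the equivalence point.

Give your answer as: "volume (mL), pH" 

moles acid = 0.12 × 25/1000 = 0.003 mol; V_base = moles/0.25 × 1000 = 12.0 mL. At equivalence only the conjugate base is present: [A⁻] = 0.003/0.037 = 8.1081e-02 M. Kb = Kw/Ka = 6.71e-11; [OH⁻] = √(Kb × [A⁻]) = 2.3327e-06; pOH = 5.63; pH = 14 - pOH = 8.37.

V = 12.0 mL, pH = 8.37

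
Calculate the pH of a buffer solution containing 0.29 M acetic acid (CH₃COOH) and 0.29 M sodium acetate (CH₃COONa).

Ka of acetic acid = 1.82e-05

pKa = -log(1.82e-05) = 4.74. pH = pKa + log([A⁻]/[HA]) = 4.74 + log(0.29/0.29)

pH = 4.74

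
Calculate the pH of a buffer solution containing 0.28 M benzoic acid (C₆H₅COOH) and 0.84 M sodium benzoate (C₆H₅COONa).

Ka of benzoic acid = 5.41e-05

pKa = -log(5.41e-05) = 4.27. pH = pKa + log([A⁻]/[HA]) = 4.27 + log(0.84/0.28)

pH = 4.74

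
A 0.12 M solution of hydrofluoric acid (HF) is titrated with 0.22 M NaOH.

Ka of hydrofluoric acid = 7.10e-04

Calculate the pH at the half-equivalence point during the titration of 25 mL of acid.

At half-equivalence [HA] = [A⁻], so Henderson-Hasselbalch gives pH = pKa = -log(7.10e-04) = 3.15.

pH = pKa = 3.15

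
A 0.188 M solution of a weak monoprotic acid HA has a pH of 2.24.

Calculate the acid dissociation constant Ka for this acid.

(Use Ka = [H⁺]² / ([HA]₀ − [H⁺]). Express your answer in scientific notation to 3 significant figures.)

[H⁺] = 10^(−pH) = 10^(−2.24) = 5.754e-03 M. For HA ⇌ H⁺ + A⁻, Ka = [H⁺][A⁻]/[HA] = [H⁺]² / ([HA]₀ − [H⁺]) = (5.754e-03)² / (0.188 − 5.754e-03) = 1.82e-04.

K_a = 1.82e-04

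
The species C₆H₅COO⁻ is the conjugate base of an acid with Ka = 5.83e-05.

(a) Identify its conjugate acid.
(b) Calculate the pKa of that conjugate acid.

(a) The conjugate acid is formed by adding one H⁺ to C₆H₅COO⁻, giving C₆H₅COOH. (b) pKa = -log(Ka) = -log(5.83e-05) = 4.23.

Conjugate acid: C₆H₅COOH; pK_a = 4.23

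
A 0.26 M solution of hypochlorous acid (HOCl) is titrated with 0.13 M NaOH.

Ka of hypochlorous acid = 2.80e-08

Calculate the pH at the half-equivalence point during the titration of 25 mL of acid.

At half-equivalence [HA] = [A⁻], so Henderson-Hasselbalch gives pH = pKa = -log(2.80e-08) = 7.55.

pH = pKa = 7.55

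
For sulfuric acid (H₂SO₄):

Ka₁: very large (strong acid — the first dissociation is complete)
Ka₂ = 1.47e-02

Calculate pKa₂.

pKa₂ = -log(Ka₂) = -log(1.47e-02) = 1.83.

pK_{a2} = 1.83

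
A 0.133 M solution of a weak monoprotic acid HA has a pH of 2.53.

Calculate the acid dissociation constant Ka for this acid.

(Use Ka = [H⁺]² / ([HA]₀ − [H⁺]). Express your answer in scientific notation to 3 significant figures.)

[H⁺] = 10^(−pH) = 10^(−2.53) = 2.951e-03 M. For HA ⇌ H⁺ + A⁻, Ka = [H⁺][A⁻]/[HA] = [H⁺]² / ([HA]₀ − [H⁺]) = (2.951e-03)² / (0.133 − 2.951e-03) = 6.70e-05.

K_a = 6.70e-05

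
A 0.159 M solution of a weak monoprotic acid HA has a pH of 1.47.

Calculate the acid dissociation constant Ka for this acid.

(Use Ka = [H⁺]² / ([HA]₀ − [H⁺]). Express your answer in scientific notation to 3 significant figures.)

[H⁺] = 10^(−pH) = 10^(−1.47) = 3.388e-02 M. For HA ⇌ H⁺ + A⁻, Ka = [H⁺][A⁻]/[HA] = [H⁺]² / ([HA]₀ − [H⁺]) = (3.388e-02)² / (0.159 − 3.388e-02) = 9.18e-03.

K_a = 9.18e-03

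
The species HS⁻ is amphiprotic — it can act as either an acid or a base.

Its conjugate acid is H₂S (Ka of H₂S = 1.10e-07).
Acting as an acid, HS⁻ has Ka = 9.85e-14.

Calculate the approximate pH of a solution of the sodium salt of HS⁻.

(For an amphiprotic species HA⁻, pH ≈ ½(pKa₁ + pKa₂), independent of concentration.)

pKa₁ = -log(1.10e-07) = 6.96; pKa₂ = -log(9.85e-14) = 13.01. For an amphiprotic species, pH ≈ ½(pKa₁ + pKa₂) = ½(6.96 + 13.01) = 9.98.

pH = 9.98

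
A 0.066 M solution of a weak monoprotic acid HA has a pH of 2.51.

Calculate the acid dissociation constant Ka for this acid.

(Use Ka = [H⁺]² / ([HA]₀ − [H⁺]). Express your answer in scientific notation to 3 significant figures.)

[H⁺] = 10^(−pH) = 10^(−2.51) = 3.090e-03 M. For HA ⇌ H⁺ + A⁻, Ka = [H⁺][A⁻]/[HA] = [H⁺]² / ([HA]₀ − [H⁺]) = (3.090e-03)² / (0.066 − 3.090e-03) = 1.52e-04.

K_a = 1.52e-04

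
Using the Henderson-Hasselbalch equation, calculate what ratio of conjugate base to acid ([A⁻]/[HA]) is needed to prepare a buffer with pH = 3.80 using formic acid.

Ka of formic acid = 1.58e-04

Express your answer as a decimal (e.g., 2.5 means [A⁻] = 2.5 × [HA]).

pKa = -log(1.58e-04) = 3.8013. pH = pKa + log([A⁻]/[HA]), so log([A⁻]/[HA]) = pH − pKa = 3.80 − 3.8013 = -0.0013. [A⁻]/[HA] = 10^(-0.0013) = 0.997

[A⁻]/[HA] = 0.997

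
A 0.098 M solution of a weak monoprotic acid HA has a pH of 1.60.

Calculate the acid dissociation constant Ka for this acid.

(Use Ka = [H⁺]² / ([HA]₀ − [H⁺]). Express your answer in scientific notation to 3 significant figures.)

[H⁺] = 10^(−pH) = 10^(−1.60) = 2.512e-02 M. For HA ⇌ H⁺ + A⁻, Ka = [H⁺][A⁻]/[HA] = [H⁺]² / ([HA]₀ − [H⁺]) = (2.512e-02)² / (0.098 − 2.512e-02) = 8.66e-03.

K_a = 8.66e-03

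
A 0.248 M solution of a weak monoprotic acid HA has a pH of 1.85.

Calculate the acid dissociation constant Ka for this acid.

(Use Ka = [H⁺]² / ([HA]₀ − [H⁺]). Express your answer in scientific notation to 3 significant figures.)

[H⁺] = 10^(−pH) = 10^(−1.85) = 1.413e-02 M. For HA ⇌ H⁺ + A⁻, Ka = [H⁺][A⁻]/[HA] = [H⁺]² / ([HA]₀ − [H⁺]) = (1.413e-02)² / (0.248 − 1.413e-02) = 8.53e-04.

K_a = 8.53e-04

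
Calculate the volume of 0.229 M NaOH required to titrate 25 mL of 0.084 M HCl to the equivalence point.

At equivalence: moles acid = moles base. moles HCl = 0.084 × 25/1000 = 0.0021 mol. V_base = moles / 0.229 × 1000 = 9.2 mL.

V_{base} = 9.2 mL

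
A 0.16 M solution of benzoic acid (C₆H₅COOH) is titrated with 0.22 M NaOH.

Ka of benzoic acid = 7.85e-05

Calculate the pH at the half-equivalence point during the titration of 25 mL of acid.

At half-equivalence [HA] = [A⁻], so Henderson-Hasselbalch gives pH = pKa = -log(7.85e-05) = 4.11.

pH = pKa = 4.11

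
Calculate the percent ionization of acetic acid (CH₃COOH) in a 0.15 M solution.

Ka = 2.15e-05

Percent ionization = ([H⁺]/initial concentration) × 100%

Using Ka equilibrium: x² + Ka×x - Ka×C = 0. Solving: [H⁺] = 1.7851e-03. Percent = (1.7851e-03/0.15) × 100

Percent ionization = 1.19%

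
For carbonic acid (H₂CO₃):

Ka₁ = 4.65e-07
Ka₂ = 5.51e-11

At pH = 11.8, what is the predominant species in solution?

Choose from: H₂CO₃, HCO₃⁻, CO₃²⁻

pKa₁ = 6.33, pKa₂ = 10.26. For a polyprotic acid the predominant species crosses at each pKa: below pKa_n the protonated form dominates, above it the deprotonated form does. At pH = 11.8, the predominant species is CO₃²⁻.

CO₃²⁻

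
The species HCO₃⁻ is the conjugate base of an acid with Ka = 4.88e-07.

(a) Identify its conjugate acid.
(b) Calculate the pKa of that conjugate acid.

(a) The conjugate acid is formed by adding one H⁺ to HCO₃⁻, giving H₂CO₃. (b) pKa = -log(Ka) = -log(4.88e-07) = 6.31.

Conjugate acid: H₂CO₃; pK_a = 6.31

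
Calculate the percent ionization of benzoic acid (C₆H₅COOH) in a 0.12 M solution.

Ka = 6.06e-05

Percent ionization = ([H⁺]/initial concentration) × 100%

Using Ka equilibrium: x² + Ka×x - Ka×C = 0. Solving: [H⁺] = 2.6665e-03. Percent = (2.6665e-03/0.12) × 100

Percent ionization = 2.22%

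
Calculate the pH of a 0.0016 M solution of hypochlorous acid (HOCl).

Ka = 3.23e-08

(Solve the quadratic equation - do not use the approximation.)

x² + Ka×x - Ka×C = 0. Using quadratic formula: [H⁺] = 7.1727e-06

pH = 5.14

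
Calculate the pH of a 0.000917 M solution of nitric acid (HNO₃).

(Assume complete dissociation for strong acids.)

[H⁺] = 0.000917 M for strong acid. pH = -log[H⁺] = -log(0.000917)

pH = 3.04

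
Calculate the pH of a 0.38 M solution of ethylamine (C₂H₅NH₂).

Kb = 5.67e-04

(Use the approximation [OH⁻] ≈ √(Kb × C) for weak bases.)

[OH⁻] = √(Kb × C) = √(5.67e-04 × 0.38) = 1.4679e-02. pOH = 1.83, pH = 14 - pOH

pH = 12.17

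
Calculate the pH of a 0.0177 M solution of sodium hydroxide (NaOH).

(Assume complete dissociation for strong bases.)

[OH⁻] = 0.0177 M for strong base. pOH = -log[OH⁻] = 1.75, pH = 14 - pOH

pH = 12.25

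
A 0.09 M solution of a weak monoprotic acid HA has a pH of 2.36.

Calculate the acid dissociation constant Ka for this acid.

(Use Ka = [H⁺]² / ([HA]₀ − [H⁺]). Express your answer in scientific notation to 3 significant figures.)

[H⁺] = 10^(−pH) = 10^(−2.36) = 4.365e-03 M. For HA ⇌ H⁺ + A⁻, Ka = [H⁺][A⁻]/[HA] = [H⁺]² / ([HA]₀ − [H⁺]) = (4.365e-03)² / (0.09 − 4.365e-03) = 2.23e-04.

K_a = 2.23e-04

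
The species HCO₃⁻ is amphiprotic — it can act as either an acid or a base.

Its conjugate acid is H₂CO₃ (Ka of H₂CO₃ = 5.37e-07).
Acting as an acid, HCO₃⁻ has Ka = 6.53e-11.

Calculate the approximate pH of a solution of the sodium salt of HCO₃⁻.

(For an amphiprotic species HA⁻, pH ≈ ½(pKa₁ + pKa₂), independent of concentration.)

pKa₁ = -log(5.37e-07) = 6.27; pKa₂ = -log(6.53e-11) = 10.19. For an amphiprotic species, pH ≈ ½(pKa₁ + pKa₂) = ½(6.27 + 10.19) = 8.23.

pH = 8.23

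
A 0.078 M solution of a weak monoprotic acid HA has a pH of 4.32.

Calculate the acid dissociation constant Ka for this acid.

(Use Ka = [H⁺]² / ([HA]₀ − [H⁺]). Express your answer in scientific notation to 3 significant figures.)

[H⁺] = 10^(−pH) = 10^(−4.32) = 4.786e-05 M. For HA ⇌ H⁺ + A⁻, Ka = [H⁺][A⁻]/[HA] = [H⁺]² / ([HA]₀ − [H⁺]) = (4.786e-05)² / (0.078 − 4.786e-05) = 2.94e-08.

K_a = 2.94e-08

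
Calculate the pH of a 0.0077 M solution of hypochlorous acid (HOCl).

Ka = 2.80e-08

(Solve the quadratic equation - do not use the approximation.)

x² + Ka×x - Ka×C = 0. Using quadratic formula: [H⁺] = 1.4669e-05

pH = 4.83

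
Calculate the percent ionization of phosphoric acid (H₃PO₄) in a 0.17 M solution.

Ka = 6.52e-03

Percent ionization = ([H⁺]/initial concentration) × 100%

Using Ka equilibrium: x² + Ka×x - Ka×C = 0. Solving: [H⁺] = 3.0192e-02. Percent = (3.0192e-02/0.17) × 100

Percent ionization = 17.8%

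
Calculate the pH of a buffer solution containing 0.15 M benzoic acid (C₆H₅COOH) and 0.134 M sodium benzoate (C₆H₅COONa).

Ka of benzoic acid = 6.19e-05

pKa = -log(6.19e-05) = 4.21. pH = pKa + log([A⁻]/[HA]) = 4.21 + log(0.134/0.15)

pH = 4.16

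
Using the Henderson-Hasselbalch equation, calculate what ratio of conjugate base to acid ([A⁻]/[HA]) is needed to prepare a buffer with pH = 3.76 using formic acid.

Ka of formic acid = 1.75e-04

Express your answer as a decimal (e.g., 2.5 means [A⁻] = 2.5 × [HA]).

pKa = -log(1.75e-04) = 3.7570. pH = pKa + log([A⁻]/[HA]), so log([A⁻]/[HA]) = pH − pKa = 3.76 − 3.7570 = 0.0030. [A⁻]/[HA] = 10^(0.0030) = 1.01

[A⁻]/[HA] = 1.01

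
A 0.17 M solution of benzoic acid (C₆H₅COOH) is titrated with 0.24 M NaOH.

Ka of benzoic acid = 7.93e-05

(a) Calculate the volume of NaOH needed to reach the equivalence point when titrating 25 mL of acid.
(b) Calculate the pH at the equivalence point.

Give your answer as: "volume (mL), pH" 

moles acid = 0.17 × 25/1000 = 0.00425 mol; V_base = moles/0.24 × 1000 = 17.7 mL. At equivalence only the conjugate base is present: [A⁻] = 0.00425/0.043 = 9.9512e-02 M. Kb = Kw/Ka = 1.26e-10; [OH⁻] = √(Kb × [A⁻]) = 3.5424e-06; pOH = 5.45; pH = 14 - pOH = 8.55.

V = 17.7 mL, pH = 8.55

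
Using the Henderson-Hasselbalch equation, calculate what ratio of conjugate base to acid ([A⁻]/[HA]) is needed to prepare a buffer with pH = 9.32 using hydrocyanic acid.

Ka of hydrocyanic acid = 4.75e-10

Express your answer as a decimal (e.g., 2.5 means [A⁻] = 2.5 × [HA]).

pKa = -log(4.75e-10) = 9.3233. pH = pKa + log([A⁻]/[HA]), so log([A⁻]/[HA]) = pH − pKa = 9.32 − 9.3233 = -0.0033. [A⁻]/[HA] = 10^(-0.0033) = 0.992

[A⁻]/[HA] = 0.992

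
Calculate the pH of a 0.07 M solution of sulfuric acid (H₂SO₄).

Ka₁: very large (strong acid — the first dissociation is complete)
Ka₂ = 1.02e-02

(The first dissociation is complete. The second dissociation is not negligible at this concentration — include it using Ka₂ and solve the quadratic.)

First dissociation is complete: [H⁺]₀ = [HSO₄⁻]₀ = C = 0.07 M. Second dissociation HSO₄⁻ ⇌ H⁺ + SO₄²⁻: let x = [SO₄²⁻]. Ka₂ = (C + x)·x / (C − x) = 1.02e-02 → x² + (C + Ka₂)·x − Ka₂·C = 0 → x² + 0.08020·x − 7.140e-04 = 0. x = (−0.08020 + √(0.08020² + 4 × 7.140e-04)) / 2 = 8.0872e-03 M. [H⁺] = C + x = 0.07 + 8.0872e-03 = 7.8087e-02 M. pH = -log(7.8087e-02) = 1.11.

pH = 1.11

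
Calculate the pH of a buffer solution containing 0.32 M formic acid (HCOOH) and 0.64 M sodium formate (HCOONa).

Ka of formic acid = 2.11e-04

pKa = -log(2.11e-04) = 3.68. pH = pKa + log([A⁻]/[HA]) = 3.68 + log(0.64/0.32)

pH = 3.98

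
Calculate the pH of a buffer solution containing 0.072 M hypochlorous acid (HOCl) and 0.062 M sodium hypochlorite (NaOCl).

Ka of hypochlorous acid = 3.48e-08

pKa = -log(3.48e-08) = 7.46. pH = pKa + log([A⁻]/[HA]) = 7.46 + log(0.062/0.072)

pH = 7.39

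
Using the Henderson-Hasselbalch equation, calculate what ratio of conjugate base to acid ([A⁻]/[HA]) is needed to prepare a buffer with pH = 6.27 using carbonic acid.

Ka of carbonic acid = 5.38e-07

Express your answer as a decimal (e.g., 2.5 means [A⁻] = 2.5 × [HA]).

pKa = -log(5.38e-07) = 6.2692. pH = pKa + log([A⁻]/[HA]), so log([A⁻]/[HA]) = pH − pKa = 6.27 − 6.2692 = 0.0008. [A⁻]/[HA] = 10^(0.0008) = 1.00

[A⁻]/[HA] = 1.00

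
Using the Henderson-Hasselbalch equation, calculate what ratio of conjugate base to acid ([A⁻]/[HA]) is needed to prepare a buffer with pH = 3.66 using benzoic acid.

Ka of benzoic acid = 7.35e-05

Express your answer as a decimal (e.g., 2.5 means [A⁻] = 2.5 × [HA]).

pKa = -log(7.35e-05) = 4.1337. pH = pKa + log([A⁻]/[HA]), so log([A⁻]/[HA]) = pH − pKa = 3.66 − 4.1337 = -0.4737. [A⁻]/[HA] = 10^(-0.4737) = 0.336

[A⁻]/[HA] = 0.336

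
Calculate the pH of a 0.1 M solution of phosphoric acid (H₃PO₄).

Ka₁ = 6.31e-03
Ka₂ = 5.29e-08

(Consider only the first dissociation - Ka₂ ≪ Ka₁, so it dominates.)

First dissociation dominates. From Ka₁ = [H⁺][HA⁻]/[H₂A], x² + Ka₁·x − Ka₁·C = 0 with C = 0.1 M and Ka₁ = 6.31e-03. Solving: [H⁺] = (−Ka₁ + √(Ka₁² + 4·Ka₁·C)) / 2 = 2.2162e-02 M. pH = -log(2.2162e-02) = 1.65.

pH = 1.65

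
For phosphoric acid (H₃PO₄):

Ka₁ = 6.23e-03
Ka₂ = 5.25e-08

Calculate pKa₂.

pKa₂ = -log(Ka₂) = -log(5.25e-08) = 7.28.

pK_{a2} = 7.28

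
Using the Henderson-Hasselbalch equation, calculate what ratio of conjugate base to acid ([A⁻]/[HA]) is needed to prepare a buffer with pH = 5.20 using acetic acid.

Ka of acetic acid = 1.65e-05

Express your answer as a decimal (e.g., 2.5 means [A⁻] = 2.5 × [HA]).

pKa = -log(1.65e-05) = 4.7825. pH = pKa + log([A⁻]/[HA]), so log([A⁻]/[HA]) = pH − pKa = 5.20 − 4.7825 = 0.4175. [A⁻]/[HA] = 10^(0.4175) = 2.62

[A⁻]/[HA] = 2.62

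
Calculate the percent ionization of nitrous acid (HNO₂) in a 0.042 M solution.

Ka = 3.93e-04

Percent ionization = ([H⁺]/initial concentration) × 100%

Using Ka equilibrium: x² + Ka×x - Ka×C = 0. Solving: [H⁺] = 3.8710e-03. Percent = (3.8710e-03/0.042) × 100

Percent ionization = 9.22%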